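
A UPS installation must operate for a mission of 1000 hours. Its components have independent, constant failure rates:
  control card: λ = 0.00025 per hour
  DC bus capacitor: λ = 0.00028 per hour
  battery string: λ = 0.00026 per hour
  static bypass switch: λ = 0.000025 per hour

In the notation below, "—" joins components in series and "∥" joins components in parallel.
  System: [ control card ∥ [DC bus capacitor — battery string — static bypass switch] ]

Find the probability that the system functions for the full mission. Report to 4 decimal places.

0.9045

R(control card) = exp(−0.00025 × 1000) = 0.778801
R(DC bus capacitor) = exp(−0.00028 × 1000) = 0.755784
R(battery string) = exp(−0.00026 × 1000) = 0.771052
R(static bypass switch) = exp(−0.000025 × 1000) = 0.975310
Series (DC bus capacitor, battery string, and static bypass switch): 0.755784 × 0.771052 × 0.975310 = 0.568361
Parallel (control card and [0.568361]): 1 − (1 − 0.778801)(1 − 0.568361) = 0.9045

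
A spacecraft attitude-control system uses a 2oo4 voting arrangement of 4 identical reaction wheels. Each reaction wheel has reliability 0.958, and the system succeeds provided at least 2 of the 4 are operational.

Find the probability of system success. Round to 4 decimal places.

0.9997

R = Σ_{i=2}^{4} C(4,i) p^i (1−p)^{4−i} with p = 0.958
C(4,2)·0.958^2·0.042^2 = 0.009714
C(4,3)·0.958^3·0.042^1 = 0.147709
C(4,4)·0.958^4·0.042^0 = 0.842291
Sum = 0.9997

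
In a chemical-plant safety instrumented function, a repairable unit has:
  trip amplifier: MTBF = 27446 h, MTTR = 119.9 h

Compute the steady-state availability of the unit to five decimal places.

0.99565

A(trip amplifier) = MTBF/(MTBF+MTTR) = 27446/(27446+119.9) = 0.99565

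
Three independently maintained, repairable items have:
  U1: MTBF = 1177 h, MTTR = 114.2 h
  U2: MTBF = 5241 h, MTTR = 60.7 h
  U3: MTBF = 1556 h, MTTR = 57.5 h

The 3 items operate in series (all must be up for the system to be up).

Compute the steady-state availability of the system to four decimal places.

0.8690

A(U1) = MTBF/(MTBF+MTTR) = 1177/(1177+114.2) = 0.911555
A(U2) = MTBF/(MTBF+MTTR) = 5241/(5241+60.7) = 0.988551
A(U3) = MTBF/(MTBF+MTTR) = 1556/(1556+57.5) = 0.964363
Series availability: 0.911555 × 0.988551 × 0.964363 = 0.8690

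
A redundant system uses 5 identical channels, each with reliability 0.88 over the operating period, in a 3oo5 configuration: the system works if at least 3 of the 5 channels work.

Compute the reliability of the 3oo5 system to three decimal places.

R = Σ_{i=3}^{5} C(5,i) p^i (1−p)^{5−i} with p = 0.88
C(5,3)·0.88^3·0.12^2 = 0.09813
C(5,4)·0.88^4·0.12^1 = 0.35982
C(5,5)·0.88^5·0.12^0 = 0.52773
Sum = 0.986

0.986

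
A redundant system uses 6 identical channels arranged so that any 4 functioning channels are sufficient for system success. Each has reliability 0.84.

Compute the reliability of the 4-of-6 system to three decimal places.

R = Σ_{i=4}^{6} C(6,i) p^i (1−p)^{6−i} with p = 0.84
C(6,4)·0.84^4·0.16^2 = 0.19118
C(6,5)·0.84^5·0.16^1 = 0.40148
C(6,6)·0.84^6·0.16^0 = 0.35130
Sum = 0.944

0.944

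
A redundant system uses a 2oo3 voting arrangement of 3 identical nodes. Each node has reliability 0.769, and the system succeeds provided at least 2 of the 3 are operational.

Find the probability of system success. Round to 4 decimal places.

R = Σ_{i=2}^{3} C(3,i) p^i (1−p)^{3−i} with p = 0.769
C(3,2)·0.769^2·0.231^1 = 0.409813
C(3,3)·0.769^3·0.231^0 = 0.454757
Sum = 0.8646

0.8646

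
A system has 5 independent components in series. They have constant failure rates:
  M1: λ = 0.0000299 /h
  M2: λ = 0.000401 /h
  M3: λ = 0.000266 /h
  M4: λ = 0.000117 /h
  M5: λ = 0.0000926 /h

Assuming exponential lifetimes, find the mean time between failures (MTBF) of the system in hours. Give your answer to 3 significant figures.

Series of exponential components: λ_sys = Σ λ_i
λ_sys = 0.0000299 + 0.000401 + 0.000266 + 0.000117 + 0.0000926 = 9.0650e-04 /h
MTBF = 1 / λ_sys = 1100 h

1100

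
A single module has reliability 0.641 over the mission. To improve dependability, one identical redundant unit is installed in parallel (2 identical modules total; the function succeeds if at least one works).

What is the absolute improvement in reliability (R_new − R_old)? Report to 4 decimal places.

R_before = 0.641
R_after = 1 − (1 − 0.641)^2 = 0.8711
ΔR = 0.8711 − 0.641 = 0.2301

0.2301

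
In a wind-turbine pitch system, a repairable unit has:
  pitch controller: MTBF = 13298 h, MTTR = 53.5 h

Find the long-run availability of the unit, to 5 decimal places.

0.99599

A(pitch controller) = MTBF/(MTBF+MTTR) = 13298/(13298+53.5) = 0.99599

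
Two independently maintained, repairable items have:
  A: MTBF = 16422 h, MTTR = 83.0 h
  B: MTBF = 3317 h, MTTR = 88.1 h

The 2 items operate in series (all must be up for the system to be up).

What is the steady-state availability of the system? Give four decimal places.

A(A) = MTBF/(MTBF+MTTR) = 16422/(16422+83.0) = 0.994971
A(B) = MTBF/(MTBF+MTTR) = 3317/(3317+88.1) = 0.974127
Series availability: 0.994971 × 0.974127 = 0.9692

0.9692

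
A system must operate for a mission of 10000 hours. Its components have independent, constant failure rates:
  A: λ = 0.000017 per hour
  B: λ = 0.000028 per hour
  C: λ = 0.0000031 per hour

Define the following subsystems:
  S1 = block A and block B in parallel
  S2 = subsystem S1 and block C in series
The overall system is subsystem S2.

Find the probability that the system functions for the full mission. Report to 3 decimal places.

R(A) = exp(−0.000017 × 10000) = 0.84366
R(B) = exp(−0.000028 × 10000) = 0.75578
R(C) = exp(−0.0000031 × 10000) = 0.96948
Parallel (A and B): 1 − (1 − 0.84366)(1 − 0.75578) = 0.96182
Series ([0.96182] and C): 0.96182 × 0.96948 = 0.932

0.932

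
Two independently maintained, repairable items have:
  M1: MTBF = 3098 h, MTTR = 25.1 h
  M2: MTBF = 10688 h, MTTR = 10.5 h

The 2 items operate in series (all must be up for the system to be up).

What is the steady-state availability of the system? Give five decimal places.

A(M1) = MTBF/(MTBF+MTTR) = 3098/(3098+25.1) = 0.991963
A(M2) = MTBF/(MTBF+MTTR) = 10688/(10688+10.5) = 0.999019
Series availability: 0.991963 × 0.999019 = 0.99099

0.99099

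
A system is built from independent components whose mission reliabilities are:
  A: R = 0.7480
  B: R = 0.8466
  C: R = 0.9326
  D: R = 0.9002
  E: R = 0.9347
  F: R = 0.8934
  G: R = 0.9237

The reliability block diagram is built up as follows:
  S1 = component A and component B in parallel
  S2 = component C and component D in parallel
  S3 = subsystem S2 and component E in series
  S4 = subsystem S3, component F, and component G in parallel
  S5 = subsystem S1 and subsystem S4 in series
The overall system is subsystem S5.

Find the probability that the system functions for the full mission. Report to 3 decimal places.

0.961

Parallel (A and B): 1 − (1 − 0.74800)(1 − 0.84660) = 0.96134
Parallel (C and D): 1 − (1 − 0.93260)(1 − 0.90020) = 0.99327
Series ([0.99327] and E): 0.99327 × 0.93470 = 0.92841
Parallel ([0.92841], F, and G): 1 − (1 − 0.92841)(1 − 0.89340)(1 − 0.92370) = 0.99942
Series ([0.96134] and [0.99942]): 0.96134 × 0.99942 = 0.961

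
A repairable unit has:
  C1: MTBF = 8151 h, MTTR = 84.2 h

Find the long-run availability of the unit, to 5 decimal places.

A(C1) = MTBF/(MTBF+MTTR) = 8151/(8151+84.2) = 0.98978

0.98978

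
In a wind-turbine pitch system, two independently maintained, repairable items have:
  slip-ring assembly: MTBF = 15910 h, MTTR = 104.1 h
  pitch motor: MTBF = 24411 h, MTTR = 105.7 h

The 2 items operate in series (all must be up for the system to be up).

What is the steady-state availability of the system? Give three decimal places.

0.989

A(slip-ring assembly) = MTBF/(MTBF+MTTR) = 15910/(15910+104.1) = 0.993499
A(pitch motor) = MTBF/(MTBF+MTTR) = 24411/(24411+105.7) = 0.995689
Series availability: 0.993499 × 0.995689 = 0.989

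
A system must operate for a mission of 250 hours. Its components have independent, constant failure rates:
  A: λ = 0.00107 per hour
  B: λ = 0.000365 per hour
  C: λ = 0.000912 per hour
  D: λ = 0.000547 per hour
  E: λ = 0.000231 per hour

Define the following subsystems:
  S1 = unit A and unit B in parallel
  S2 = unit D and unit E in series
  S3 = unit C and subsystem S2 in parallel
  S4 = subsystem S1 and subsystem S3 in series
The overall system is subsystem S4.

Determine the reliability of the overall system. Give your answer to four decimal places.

0.9442

R(A) = exp(−0.00107 × 250) = 0.765290
R(B) = exp(−0.000365 × 250) = 0.912789
R(C) = exp(−0.000912 × 250) = 0.796124
R(D) = exp(−0.000547 × 250) = 0.872188
R(E) = exp(−0.000231 × 250) = 0.943886
Parallel (A and B): 1 − (1 − 0.765290)(1 − 0.912789) = 0.979531
Series (D and E): 0.872188 × 0.943886 = 0.823246
Parallel (C and [0.823246]): 1 − (1 − 0.796124)(1 − 0.823246) = 0.963964
Series ([0.979531] and [0.963964]): 0.979531 × 0.963964 = 0.9442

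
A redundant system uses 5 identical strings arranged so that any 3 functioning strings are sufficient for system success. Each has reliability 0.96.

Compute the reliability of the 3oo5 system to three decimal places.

R = Σ_{i=3}^{5} C(5,i) p^i (1−p)^{5−i} with p = 0.96
C(5,3)·0.96^3·0.04^2 = 0.01416
C(5,4)·0.96^4·0.04^1 = 0.16987
C(5,5)·0.96^5·0.04^0 = 0.81537
Sum = 0.999

0.999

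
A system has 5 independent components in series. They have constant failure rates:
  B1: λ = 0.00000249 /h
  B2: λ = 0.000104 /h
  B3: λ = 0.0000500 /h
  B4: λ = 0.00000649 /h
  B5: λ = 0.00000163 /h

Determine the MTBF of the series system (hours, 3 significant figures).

Series of exponential components: λ_sys = Σ λ_i
λ_sys = 0.00000249 + 0.000104 + 0.0000500 + 0.00000649 + 0.00000163 = 1.6461e-04 /h
MTBF = 1 / λ_sys = 6070 h

6070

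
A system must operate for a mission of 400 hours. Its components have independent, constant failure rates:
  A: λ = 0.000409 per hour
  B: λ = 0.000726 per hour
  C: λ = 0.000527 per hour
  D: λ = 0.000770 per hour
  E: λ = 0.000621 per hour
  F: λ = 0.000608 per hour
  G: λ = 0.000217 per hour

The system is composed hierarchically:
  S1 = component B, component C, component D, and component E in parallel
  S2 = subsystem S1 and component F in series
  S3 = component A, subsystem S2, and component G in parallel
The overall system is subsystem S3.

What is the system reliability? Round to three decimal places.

0.997

R(A) = exp(−0.000409 × 400) = 0.84908
R(B) = exp(−0.000726 × 400) = 0.74796
R(C) = exp(−0.000527 × 400) = 0.80994
R(D) = exp(−0.000770 × 400) = 0.73492
R(E) = exp(−0.000621 × 400) = 0.78005
R(F) = exp(−0.000608 × 400) = 0.78411
R(G) = exp(−0.000217 × 400) = 0.91686
Parallel (B, C, D, and E): 1 − (1 − 0.74796)(1 − 0.80994)(1 − 0.73492)(1 − 0.78005) = 0.99721
Series ([0.99721] and F): 0.99721 × 0.78411 = 0.78192
Parallel (A, [0.78192], and G): 1 − (1 − 0.84908)(1 − 0.78192)(1 − 0.91686) = 0.997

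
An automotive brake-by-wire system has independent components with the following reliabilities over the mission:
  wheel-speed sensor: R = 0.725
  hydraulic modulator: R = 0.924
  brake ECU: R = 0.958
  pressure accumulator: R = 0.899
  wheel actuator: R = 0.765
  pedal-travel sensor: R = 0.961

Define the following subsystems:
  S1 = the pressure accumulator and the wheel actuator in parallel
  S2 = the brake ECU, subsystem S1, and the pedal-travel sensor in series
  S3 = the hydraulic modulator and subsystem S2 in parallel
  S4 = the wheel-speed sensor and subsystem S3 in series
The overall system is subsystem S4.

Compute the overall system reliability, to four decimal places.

Parallel (pressure accumulator and wheel actuator): 1 − (1 − 0.899000)(1 − 0.765000) = 0.976265
Series (brake ECU, [0.976265], and pedal-travel sensor): 0.958000 × 0.976265 × 0.961000 = 0.898787
Parallel (hydraulic modulator and [0.898787]): 1 − (1 − 0.924000)(1 − 0.898787) = 0.992308
Series (wheel-speed sensor and [0.992308]): 0.725000 × 0.992308 = 0.7194

0.7194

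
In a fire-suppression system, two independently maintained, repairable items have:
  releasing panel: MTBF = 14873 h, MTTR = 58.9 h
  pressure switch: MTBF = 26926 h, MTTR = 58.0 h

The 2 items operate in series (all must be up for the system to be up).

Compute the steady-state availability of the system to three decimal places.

0.994

A(releasing panel) = MTBF/(MTBF+MTTR) = 14873/(14873+58.9) = 0.996055
A(pressure switch) = MTBF/(MTBF+MTTR) = 26926/(26926+58.0) = 0.997851
Series availability: 0.996055 × 0.997851 = 0.994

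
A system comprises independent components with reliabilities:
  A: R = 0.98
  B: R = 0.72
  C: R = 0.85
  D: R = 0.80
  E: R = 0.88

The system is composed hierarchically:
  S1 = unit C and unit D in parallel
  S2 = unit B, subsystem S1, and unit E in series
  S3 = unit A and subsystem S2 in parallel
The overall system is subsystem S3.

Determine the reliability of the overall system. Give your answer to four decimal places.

0.9923

Parallel (C and D): 1 − (1 − 0.850000)(1 − 0.800000) = 0.970000
Series (B, [0.970000], and E): 0.720000 × 0.970000 × 0.880000 = 0.614592
Parallel (A and [0.614592]): 1 − (1 − 0.980000)(1 − 0.614592) = 0.9923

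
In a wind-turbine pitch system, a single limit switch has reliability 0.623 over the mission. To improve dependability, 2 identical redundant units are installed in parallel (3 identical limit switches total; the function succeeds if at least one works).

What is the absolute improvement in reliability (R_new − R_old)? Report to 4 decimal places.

0.3234

R_before = 0.623
R_after = 1 − (1 − 0.623)^3 = 0.9464
ΔR = 0.9464 − 0.623 = 0.3234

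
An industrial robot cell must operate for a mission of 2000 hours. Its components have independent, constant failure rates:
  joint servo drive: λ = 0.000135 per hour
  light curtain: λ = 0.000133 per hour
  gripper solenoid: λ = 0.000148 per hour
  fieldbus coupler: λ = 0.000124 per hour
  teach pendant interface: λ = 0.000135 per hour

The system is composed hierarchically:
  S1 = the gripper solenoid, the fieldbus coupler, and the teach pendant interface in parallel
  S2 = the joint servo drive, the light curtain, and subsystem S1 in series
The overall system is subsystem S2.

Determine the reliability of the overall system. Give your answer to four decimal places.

R(joint servo drive) = exp(−0.000135 × 2000) = 0.763379
R(light curtain) = exp(−0.000133 × 2000) = 0.766439
R(gripper solenoid) = exp(−0.000148 × 2000) = 0.743787
R(fieldbus coupler) = exp(−0.000124 × 2000) = 0.780360
R(teach pendant interface) = exp(−0.000135 × 2000) = 0.763379
Parallel (gripper solenoid, fieldbus coupler, and teach pendant interface): 1 − (1 − 0.743787)(1 − 0.780360)(1 − 0.763379) = 0.986684
Series (joint servo drive, light curtain, and [0.986684]): 0.763379 × 0.766439 × 0.986684 = 0.5773

0.5773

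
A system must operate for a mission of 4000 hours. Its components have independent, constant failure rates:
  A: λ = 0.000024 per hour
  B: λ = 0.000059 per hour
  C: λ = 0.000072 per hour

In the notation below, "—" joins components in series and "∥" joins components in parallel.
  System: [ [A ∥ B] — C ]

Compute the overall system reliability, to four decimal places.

0.7353

R(A) = exp(−0.000024 × 4000) = 0.908464
R(B) = exp(−0.000059 × 4000) = 0.789781
R(C) = exp(−0.000072 × 4000) = 0.749762
Parallel (A and B): 1 − (1 − 0.908464)(1 − 0.789781) = 0.980757
Series ([0.980757] and C): 0.980757 × 0.749762 = 0.7353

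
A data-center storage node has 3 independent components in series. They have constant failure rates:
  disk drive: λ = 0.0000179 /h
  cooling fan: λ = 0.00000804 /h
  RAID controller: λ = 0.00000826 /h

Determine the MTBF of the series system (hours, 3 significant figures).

Series of exponential components: λ_sys = Σ λ_i
λ_sys = 0.0000179 + 0.00000804 + 0.00000826 = 3.4200e-05 /h
MTBF = 1 / λ_sys = 29200 h

29200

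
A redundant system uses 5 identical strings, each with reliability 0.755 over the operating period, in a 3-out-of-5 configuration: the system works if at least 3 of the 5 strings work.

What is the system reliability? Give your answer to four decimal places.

R = Σ_{i=3}^{5} C(5,i) p^i (1−p)^{5−i} with p = 0.755
C(5,3)·0.755^3·0.245^2 = 0.258329
C(5,4)·0.755^4·0.245^1 = 0.398037
C(5,5)·0.755^5·0.245^0 = 0.245321
Sum = 0.9017

0.9017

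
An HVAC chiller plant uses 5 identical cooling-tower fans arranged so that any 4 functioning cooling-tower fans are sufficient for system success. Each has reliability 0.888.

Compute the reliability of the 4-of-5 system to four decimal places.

R = Σ_{i=4}^{5} C(5,i) p^i (1−p)^{5−i} with p = 0.888
C(5,4)·0.888^4·0.112^1 = 0.348209
C(5,5)·0.888^5·0.112^0 = 0.552160
Sum = 0.9004

0.9004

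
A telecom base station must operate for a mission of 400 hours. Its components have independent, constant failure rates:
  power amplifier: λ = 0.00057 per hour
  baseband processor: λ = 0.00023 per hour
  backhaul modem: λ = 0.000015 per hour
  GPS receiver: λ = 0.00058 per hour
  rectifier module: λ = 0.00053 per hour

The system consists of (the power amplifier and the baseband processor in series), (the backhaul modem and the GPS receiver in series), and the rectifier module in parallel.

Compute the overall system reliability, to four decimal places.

0.9889

R(power amplifier) = exp(−0.00057 × 400) = 0.796124
R(baseband processor) = exp(−0.00023 × 400) = 0.912105
R(backhaul modem) = exp(−0.000015 × 400) = 0.994018
R(GPS receiver) = exp(−0.00058 × 400) = 0.792946
R(rectifier module) = exp(−0.00053 × 400) = 0.808965
Series (power amplifier and baseband processor): 0.796124 × 0.912105 = 0.726149
Series (backhaul modem and GPS receiver): 0.994018 × 0.792946 = 0.788203
Parallel ([0.726149], [0.788203], and rectifier module): 1 − (1 − 0.726149)(1 − 0.788203)(1 − 0.808965) = 0.9889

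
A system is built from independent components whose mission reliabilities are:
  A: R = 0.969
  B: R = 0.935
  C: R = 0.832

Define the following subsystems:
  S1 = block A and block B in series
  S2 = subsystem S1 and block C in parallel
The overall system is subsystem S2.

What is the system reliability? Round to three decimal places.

Series (A and B): 0.96900 × 0.93500 = 0.90602
Parallel ([0.90602] and C): 1 − (1 − 0.90602)(1 − 0.83200) = 0.984

0.984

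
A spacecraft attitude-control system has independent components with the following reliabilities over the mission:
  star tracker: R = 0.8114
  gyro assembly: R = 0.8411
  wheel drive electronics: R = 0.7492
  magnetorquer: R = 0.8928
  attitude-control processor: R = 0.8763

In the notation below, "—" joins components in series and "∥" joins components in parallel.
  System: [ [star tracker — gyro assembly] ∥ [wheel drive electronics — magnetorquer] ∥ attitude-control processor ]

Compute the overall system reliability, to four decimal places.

0.9870

Series (star tracker and gyro assembly): 0.811400 × 0.841100 = 0.682469
Series (wheel drive electronics and magnetorquer): 0.749200 × 0.892800 = 0.668886
Parallel ([0.682469], [0.668886], and attitude-control processor): 1 − (1 − 0.682469)(1 − 0.668886)(1 − 0.876300) = 0.9870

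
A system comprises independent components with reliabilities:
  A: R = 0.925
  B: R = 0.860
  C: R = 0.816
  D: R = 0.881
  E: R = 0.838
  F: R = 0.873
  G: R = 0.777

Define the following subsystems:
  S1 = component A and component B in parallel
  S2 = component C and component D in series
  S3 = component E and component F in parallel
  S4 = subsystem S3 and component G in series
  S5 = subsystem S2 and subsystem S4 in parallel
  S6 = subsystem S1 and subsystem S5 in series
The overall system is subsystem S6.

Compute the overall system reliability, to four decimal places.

0.9230

Parallel (A and B): 1 − (1 − 0.925000)(1 − 0.860000) = 0.989500
Series (C and D): 0.816000 × 0.881000 = 0.718896
Parallel (E and F): 1 − (1 − 0.838000)(1 − 0.873000) = 0.979426
Series ([0.979426] and G): 0.979426 × 0.777000 = 0.761014
Parallel ([0.718896] and [0.761014]): 1 − (1 − 0.718896)(1 − 0.761014) = 0.932820
Series ([0.989500] and [0.932820]): 0.989500 × 0.932820 = 0.9230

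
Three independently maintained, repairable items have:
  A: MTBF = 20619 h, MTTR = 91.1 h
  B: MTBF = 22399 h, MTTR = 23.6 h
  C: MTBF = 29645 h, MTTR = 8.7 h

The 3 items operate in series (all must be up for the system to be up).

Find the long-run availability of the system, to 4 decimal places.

A(A) = MTBF/(MTBF+MTTR) = 20619/(20619+91.1) = 0.995601
A(B) = MTBF/(MTBF+MTTR) = 22399/(22399+23.6) = 0.998947
A(C) = MTBF/(MTBF+MTTR) = 29645/(29645+8.7) = 0.999707
Series availability: 0.995601 × 0.998947 × 0.999707 = 0.9943

0.9943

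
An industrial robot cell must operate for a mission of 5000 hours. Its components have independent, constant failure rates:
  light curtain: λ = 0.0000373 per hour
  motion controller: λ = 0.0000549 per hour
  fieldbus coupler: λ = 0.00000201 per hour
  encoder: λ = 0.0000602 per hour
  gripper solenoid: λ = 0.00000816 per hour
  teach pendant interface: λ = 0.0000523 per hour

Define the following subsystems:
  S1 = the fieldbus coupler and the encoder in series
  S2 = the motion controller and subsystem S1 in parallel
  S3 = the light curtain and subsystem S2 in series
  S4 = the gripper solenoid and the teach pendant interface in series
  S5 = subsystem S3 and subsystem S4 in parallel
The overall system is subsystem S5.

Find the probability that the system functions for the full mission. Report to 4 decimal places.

R(light curtain) = exp(−0.0000373 × 5000) = 0.829859
R(motion controller) = exp(−0.0000549 × 5000) = 0.759952
R(fieldbus coupler) = exp(−0.00000201 × 5000) = 0.990000
R(encoder) = exp(−0.0000602 × 5000) = 0.740078
R(gripper solenoid) = exp(−0.00000816 × 5000) = 0.960021
R(teach pendant interface) = exp(−0.0000523 × 5000) = 0.769896
Series (fieldbus coupler and encoder): 0.990000 × 0.740078 = 0.732677
Parallel (motion controller and [0.732677]): 1 − (1 − 0.759952)(1 − 0.732677) = 0.935830
Series (light curtain and [0.935830]): 0.829859 × 0.935830 = 0.776607
Series (gripper solenoid and teach pendant interface): 0.960021 × 0.769896 = 0.739116
Parallel ([0.776607] and [0.739116]): 1 − (1 − 0.776607)(1 − 0.739116) = 0.9417

0.9417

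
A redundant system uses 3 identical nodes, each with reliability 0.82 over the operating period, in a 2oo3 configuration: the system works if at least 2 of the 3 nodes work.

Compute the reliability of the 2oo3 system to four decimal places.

R = Σ_{i=2}^{3} C(3,i) p^i (1−p)^{3−i} with p = 0.82
C(3,2)·0.82^2·0.18^1 = 0.363096
C(3,3)·0.82^3·0.18^0 = 0.551368
Sum = 0.9145

0.9145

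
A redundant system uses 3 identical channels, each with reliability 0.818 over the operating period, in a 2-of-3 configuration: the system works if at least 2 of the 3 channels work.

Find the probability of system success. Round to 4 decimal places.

0.9127

R = Σ_{i=2}^{3} C(3,i) p^i (1−p)^{3−i} with p = 0.818
C(3,2)·0.818^2·0.182^1 = 0.365342
C(3,3)·0.818^3·0.182^0 = 0.547343
Sum = 0.9127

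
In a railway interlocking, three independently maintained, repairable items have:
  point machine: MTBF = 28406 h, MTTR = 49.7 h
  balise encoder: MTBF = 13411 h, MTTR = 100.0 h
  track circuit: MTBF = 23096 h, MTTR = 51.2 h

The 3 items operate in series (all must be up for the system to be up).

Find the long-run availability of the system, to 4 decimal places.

0.9887

A(point machine) = MTBF/(MTBF+MTTR) = 28406/(28406+49.7) = 0.998253
A(balise encoder) = MTBF/(MTBF+MTTR) = 13411/(13411+100.0) = 0.992599
A(track circuit) = MTBF/(MTBF+MTTR) = 23096/(23096+51.2) = 0.997788
Series availability: 0.998253 × 0.992599 × 0.997788 = 0.9887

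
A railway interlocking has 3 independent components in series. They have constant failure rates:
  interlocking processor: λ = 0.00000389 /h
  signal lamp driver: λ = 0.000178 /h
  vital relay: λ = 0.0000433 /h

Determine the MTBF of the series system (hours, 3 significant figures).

Series of exponential components: λ_sys = Σ λ_i
λ_sys = 0.00000389 + 0.000178 + 0.0000433 = 2.2519e-04 /h
MTBF = 1 / λ_sys = 4440 h

4440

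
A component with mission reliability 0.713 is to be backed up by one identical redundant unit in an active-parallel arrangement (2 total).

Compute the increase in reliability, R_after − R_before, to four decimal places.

0.2046

R_before = 0.713
R_after = 1 − (1 − 0.713)^2 = 0.9176
ΔR = 0.9176 − 0.713 = 0.2046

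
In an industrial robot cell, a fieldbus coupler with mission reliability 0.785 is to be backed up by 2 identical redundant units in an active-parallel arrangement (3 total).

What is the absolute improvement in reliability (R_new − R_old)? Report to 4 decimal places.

R_before = 0.785
R_after = 1 − (1 − 0.785)^3 = 0.9901
ΔR = 0.9901 − 0.785 = 0.2051

0.2051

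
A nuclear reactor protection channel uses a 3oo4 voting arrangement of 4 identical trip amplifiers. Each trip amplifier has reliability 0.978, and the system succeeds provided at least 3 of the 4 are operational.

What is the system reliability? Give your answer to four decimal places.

0.9972

R = Σ_{i=3}^{4} C(4,i) p^i (1−p)^{4−i} with p = 0.978
C(4,3)·0.978^3·0.022^1 = 0.082319
C(4,4)·0.978^4·0.022^0 = 0.914862
Sum = 0.9972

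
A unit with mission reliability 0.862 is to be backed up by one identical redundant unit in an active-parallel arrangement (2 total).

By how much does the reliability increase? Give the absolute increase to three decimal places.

0.119

R_before = 0.862
R_after = 1 − (1 − 0.862)^2 = 0.981
ΔR = 0.981 − 0.862 = 0.119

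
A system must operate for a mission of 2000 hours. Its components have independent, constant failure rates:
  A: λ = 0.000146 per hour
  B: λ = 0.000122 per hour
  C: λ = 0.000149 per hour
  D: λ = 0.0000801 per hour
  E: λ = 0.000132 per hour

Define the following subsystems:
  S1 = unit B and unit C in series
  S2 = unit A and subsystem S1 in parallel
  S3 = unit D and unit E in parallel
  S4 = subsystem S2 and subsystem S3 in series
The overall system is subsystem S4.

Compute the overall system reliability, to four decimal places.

0.8633

R(A) = exp(−0.000146 × 2000) = 0.746769
R(B) = exp(−0.000122 × 2000) = 0.783488
R(C) = exp(−0.000149 × 2000) = 0.742301
R(D) = exp(−0.0000801 × 2000) = 0.851973
R(E) = exp(−0.000132 × 2000) = 0.767974
Series (B and C): 0.783488 × 0.742301 = 0.581584
Parallel (A and [0.581584]): 1 − (1 − 0.746769)(1 − 0.581584) = 0.894044
Parallel (D and E): 1 − (1 − 0.851973)(1 − 0.767974) = 0.965654
Series ([0.894044] and [0.965654]): 0.894044 × 0.965654 = 0.8633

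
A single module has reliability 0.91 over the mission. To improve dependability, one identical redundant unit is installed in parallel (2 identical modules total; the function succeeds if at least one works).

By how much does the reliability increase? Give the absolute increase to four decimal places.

R_before = 0.91
R_after = 1 − (1 − 0.91)^2 = 0.9919
ΔR = 0.9919 − 0.91 = 0.0819

0.0819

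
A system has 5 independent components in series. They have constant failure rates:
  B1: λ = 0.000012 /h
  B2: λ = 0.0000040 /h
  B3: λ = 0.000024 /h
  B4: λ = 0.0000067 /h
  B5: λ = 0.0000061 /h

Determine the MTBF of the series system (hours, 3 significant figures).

Series of exponential components: λ_sys = Σ λ_i
λ_sys = 0.000012 + 0.0000040 + 0.000024 + 0.0000067 + 0.0000061 = 5.2800e-05 /h
MTBF = 1 / λ_sys = 18900 h

18900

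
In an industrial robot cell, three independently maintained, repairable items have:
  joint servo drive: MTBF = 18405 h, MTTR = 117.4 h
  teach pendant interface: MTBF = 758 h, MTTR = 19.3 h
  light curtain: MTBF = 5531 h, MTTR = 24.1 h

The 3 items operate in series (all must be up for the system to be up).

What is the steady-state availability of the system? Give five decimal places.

A(joint servo drive) = MTBF/(MTBF+MTTR) = 18405/(18405+117.4) = 0.993662
A(teach pendant interface) = MTBF/(MTBF+MTTR) = 758/(758+19.3) = 0.975170
A(light curtain) = MTBF/(MTBF+MTTR) = 5531/(5531+24.1) = 0.995662
Series availability: 0.993662 × 0.975170 × 0.995662 = 0.96479

0.96479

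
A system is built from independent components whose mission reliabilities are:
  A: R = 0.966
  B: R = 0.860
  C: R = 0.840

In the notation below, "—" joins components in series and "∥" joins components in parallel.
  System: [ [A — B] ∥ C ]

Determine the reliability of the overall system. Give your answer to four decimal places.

0.9729

Series (A and B): 0.966000 × 0.860000 = 0.830760
Parallel ([0.830760] and C): 1 − (1 − 0.830760)(1 − 0.840000) = 0.9729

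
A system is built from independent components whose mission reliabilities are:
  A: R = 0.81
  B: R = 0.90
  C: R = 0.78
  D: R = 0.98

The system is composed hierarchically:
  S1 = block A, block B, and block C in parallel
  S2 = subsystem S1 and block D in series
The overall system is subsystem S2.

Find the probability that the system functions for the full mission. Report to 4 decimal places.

0.9759

Parallel (A, B, and C): 1 − (1 − 0.810000)(1 − 0.900000)(1 − 0.780000) = 0.995820
Series ([0.995820] and D): 0.995820 × 0.980000 = 0.9759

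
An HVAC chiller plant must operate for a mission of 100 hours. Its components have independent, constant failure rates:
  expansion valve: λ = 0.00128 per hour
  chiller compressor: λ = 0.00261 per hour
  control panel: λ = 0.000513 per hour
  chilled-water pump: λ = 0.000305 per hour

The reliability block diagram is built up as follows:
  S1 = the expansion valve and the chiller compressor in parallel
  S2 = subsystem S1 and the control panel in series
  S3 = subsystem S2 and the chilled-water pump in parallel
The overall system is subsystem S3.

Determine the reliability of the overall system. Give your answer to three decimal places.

R(expansion valve) = exp(−0.00128 × 100) = 0.87985
R(chiller compressor) = exp(−0.00261 × 100) = 0.77028
R(control panel) = exp(−0.000513 × 100) = 0.94999
R(chilled-water pump) = exp(−0.000305 × 100) = 0.96996
Parallel (expansion valve and chiller compressor): 1 − (1 − 0.87985)(1 − 0.77028) = 0.97240
Series ([0.97240] and control panel): 0.97240 × 0.94999 = 0.92377
Parallel ([0.92377] and chilled-water pump): 1 − (1 − 0.92377)(1 − 0.96996) = 0.998

0.998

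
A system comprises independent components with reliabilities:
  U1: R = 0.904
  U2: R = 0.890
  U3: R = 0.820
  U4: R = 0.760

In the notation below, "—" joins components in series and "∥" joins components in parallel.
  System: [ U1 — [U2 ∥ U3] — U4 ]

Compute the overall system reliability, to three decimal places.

0.673

Parallel (U2 and U3): 1 − (1 − 0.89000)(1 − 0.82000) = 0.98020
Series (U1, [0.98020], and U4): 0.90400 × 0.98020 × 0.76000 = 0.673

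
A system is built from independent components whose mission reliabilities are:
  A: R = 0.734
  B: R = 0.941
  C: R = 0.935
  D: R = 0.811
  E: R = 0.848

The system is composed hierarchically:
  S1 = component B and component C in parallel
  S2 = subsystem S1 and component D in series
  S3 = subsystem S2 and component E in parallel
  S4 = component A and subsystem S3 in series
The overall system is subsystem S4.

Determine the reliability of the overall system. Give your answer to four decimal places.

Parallel (B and C): 1 − (1 − 0.941000)(1 − 0.935000) = 0.996165
Series ([0.996165] and D): 0.996165 × 0.811000 = 0.807890
Parallel ([0.807890] and E): 1 − (1 − 0.807890)(1 − 0.848000) = 0.970799
Series (A and [0.970799]): 0.734000 × 0.970799 = 0.7126

0.7126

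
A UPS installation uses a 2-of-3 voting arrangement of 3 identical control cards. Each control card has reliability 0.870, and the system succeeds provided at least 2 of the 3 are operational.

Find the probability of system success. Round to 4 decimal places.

0.9537

R = Σ_{i=2}^{3} C(3,i) p^i (1−p)^{3−i} with p = 0.870
C(3,2)·0.870^2·0.130^1 = 0.295191
C(3,3)·0.870^3·0.130^0 = 0.658503
Sum = 0.9537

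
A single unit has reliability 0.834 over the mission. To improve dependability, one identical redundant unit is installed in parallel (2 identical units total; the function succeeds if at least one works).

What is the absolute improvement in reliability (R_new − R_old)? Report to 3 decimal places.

R_before = 0.834
R_after = 1 − (1 − 0.834)^2 = 0.972
ΔR = 0.972 − 0.834 = 0.138

0.138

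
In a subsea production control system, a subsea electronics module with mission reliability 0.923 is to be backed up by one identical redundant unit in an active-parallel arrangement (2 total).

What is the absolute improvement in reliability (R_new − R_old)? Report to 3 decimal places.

0.071

R_before = 0.923
R_after = 1 − (1 − 0.923)^2 = 0.994
ΔR = 0.994 − 0.923 = 0.071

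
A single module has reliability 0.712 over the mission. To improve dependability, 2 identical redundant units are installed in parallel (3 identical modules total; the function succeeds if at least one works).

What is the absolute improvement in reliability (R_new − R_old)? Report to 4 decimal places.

R_before = 0.712
R_after = 1 − (1 − 0.712)^3 = 0.9761
ΔR = 0.9761 − 0.712 = 0.2641

0.2641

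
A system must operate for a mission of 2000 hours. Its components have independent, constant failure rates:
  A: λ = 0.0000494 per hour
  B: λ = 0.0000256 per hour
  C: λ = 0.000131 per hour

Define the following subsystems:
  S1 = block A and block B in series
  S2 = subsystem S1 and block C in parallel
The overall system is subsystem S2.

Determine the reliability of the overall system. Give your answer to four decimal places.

0.9679

R(A) = exp(−0.0000494 × 2000) = 0.905924
R(B) = exp(−0.0000256 × 2000) = 0.950089
R(C) = exp(−0.000131 × 2000) = 0.769511
Series (A and B): 0.905924 × 0.950089 = 0.860708
Parallel ([0.860708] and C): 1 − (1 − 0.860708)(1 − 0.769511) = 0.9679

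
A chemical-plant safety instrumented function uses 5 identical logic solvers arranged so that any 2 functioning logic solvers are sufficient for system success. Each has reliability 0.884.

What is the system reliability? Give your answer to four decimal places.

0.9992

R = Σ_{i=2}^{5} C(5,i) p^i (1−p)^{5−i} with p = 0.884
C(5,2)·0.884^2·0.116^3 = 0.012198
C(5,3)·0.884^3·0.116^2 = 0.092955
C(5,4)·0.884^4·0.116^1 = 0.354191
C(5,5)·0.884^5·0.116^0 = 0.539835
Sum = 0.9992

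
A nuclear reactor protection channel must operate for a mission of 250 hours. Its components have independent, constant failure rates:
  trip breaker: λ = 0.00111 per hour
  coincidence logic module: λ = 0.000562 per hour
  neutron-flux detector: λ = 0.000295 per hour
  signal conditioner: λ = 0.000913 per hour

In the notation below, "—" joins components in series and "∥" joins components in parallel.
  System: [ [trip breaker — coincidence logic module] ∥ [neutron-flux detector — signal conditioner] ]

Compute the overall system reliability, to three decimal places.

0.911

R(trip breaker) = exp(−0.00111 × 250) = 0.75768
R(coincidence logic module) = exp(−0.000562 × 250) = 0.86892
R(neutron-flux detector) = exp(−0.000295 × 250) = 0.92890
R(signal conditioner) = exp(−0.000913 × 250) = 0.79593
Series (trip breaker and coincidence logic module): 0.75768 × 0.86892 = 0.65836
Series (neutron-flux detector and signal conditioner): 0.92890 × 0.79593 = 0.73934
Parallel ([0.65836] and [0.73934]): 1 − (1 − 0.65836)(1 − 0.73934) = 0.911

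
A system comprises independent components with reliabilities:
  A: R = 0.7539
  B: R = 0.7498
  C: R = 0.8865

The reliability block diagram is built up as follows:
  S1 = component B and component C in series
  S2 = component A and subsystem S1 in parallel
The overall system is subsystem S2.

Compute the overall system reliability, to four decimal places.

0.9175

Series (B and C): 0.749800 × 0.886500 = 0.664698
Parallel (A and [0.664698]): 1 − (1 − 0.753900)(1 − 0.664698) = 0.9175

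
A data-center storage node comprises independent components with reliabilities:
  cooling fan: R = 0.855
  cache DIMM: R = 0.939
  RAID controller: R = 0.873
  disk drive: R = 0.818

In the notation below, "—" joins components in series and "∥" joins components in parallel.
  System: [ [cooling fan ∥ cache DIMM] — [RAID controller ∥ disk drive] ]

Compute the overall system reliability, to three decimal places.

Parallel (cooling fan and cache DIMM): 1 − (1 − 0.85500)(1 − 0.93900) = 0.99116
Parallel (RAID controller and disk drive): 1 − (1 − 0.87300)(1 − 0.81800) = 0.97689
Series ([0.99116] and [0.97689]): 0.99116 × 0.97689 = 0.968

0.968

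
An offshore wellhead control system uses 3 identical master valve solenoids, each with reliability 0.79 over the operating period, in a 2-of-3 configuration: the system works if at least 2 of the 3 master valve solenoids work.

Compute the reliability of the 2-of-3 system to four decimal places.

0.8862

R = Σ_{i=2}^{3} C(3,i) p^i (1−p)^{3−i} with p = 0.79
C(3,2)·0.79^2·0.21^1 = 0.393183
C(3,3)·0.79^3·0.21^0 = 0.493039
Sum = 0.8862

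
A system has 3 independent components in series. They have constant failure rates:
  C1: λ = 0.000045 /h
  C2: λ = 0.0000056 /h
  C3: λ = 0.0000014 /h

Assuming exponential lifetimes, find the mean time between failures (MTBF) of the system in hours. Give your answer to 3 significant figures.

Series of exponential components: λ_sys = Σ λ_i
λ_sys = 0.000045 + 0.0000056 + 0.0000014 = 5.2000e-05 /h
MTBF = 1 / λ_sys = 19200 h

19200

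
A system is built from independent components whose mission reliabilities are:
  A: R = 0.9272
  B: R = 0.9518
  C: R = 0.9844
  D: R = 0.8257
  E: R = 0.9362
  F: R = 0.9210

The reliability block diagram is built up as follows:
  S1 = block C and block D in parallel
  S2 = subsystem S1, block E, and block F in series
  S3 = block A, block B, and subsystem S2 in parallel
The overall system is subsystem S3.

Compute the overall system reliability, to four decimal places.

Parallel (C and D): 1 − (1 − 0.984400)(1 − 0.825700) = 0.997281
Series ([0.997281], E, and F): 0.997281 × 0.936200 × 0.921000 = 0.859896
Parallel (A, B, and [0.859896]): 1 − (1 − 0.927200)(1 − 0.951800)(1 − 0.859896) = 0.9995

0.9995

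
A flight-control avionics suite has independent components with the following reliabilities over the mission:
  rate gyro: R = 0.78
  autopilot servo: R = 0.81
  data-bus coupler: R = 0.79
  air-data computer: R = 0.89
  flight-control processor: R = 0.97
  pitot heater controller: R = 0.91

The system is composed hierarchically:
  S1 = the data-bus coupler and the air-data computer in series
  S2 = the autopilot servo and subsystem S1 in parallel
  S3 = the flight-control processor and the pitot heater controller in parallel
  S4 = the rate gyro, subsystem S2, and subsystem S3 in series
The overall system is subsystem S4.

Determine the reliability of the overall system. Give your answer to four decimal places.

Series (data-bus coupler and air-data computer): 0.790000 × 0.890000 = 0.703100
Parallel (autopilot servo and [0.703100]): 1 − (1 − 0.810000)(1 − 0.703100) = 0.943589
Parallel (flight-control processor and pitot heater controller): 1 − (1 − 0.970000)(1 − 0.910000) = 0.997300
Series (rate gyro, [0.943589], and [0.997300]): 0.780000 × 0.943589 × 0.997300 = 0.7340

0.7340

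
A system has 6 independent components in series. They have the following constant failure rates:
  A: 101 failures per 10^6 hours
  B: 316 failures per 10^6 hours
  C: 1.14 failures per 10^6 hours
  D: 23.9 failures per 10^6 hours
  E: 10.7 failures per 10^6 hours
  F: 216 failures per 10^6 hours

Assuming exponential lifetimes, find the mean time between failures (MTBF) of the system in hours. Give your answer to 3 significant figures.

Series of exponential components: λ_sys = Σ λ_i
λ_sys = 0.000101 + 0.000316 + 0.00000114 + 0.0000239 + 0.0000107 + 0.000216 = 6.6874e-04 /h
MTBF = 1 / λ_sys = 1500 h

1500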